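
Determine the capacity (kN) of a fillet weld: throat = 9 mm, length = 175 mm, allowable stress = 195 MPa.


Strength = throat * length * allowable stress
= 9 * 175 * 195 N
= 307125 N
= 307.12 kN

307.12 kN


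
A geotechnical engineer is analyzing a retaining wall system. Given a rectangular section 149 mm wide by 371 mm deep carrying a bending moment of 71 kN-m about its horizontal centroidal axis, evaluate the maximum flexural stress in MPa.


I = b * h^3 / 12 = 149 * 371^3 / 12 = 634054736.58 mm^4
y = h / 2 = 371 / 2 = 185.5 mm
M = 71 kN-m = 71000000.0 N-mm
sigma = M * y / I = 71000000.0 * 185.5 / 634054736.58
= 20.77 MPa

20.77 MPa


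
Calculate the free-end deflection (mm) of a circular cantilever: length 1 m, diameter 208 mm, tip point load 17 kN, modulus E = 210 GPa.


I = pi * d^4 / 64 = pi * 208^4 / 64 = 91880476.45 mm^4
L = 1000.0 mm, P = 17000.0 N, E = 210000.0 MPa
delta = P * L^3 / (3 * E * I)
= 17000.0 * 1000.0^3 / (3 * 210000.0 * 91880476.45)
= 0.2937 mm

0.2937 mm


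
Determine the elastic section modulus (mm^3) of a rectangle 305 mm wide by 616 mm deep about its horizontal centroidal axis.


S = b * h^2 / 6
= 305 * 616^2 / 6
= 305 * 379456 / 6
= 19289013.33 mm^3

19289013.33 mm^3


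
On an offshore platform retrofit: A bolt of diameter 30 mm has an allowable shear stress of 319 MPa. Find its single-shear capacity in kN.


A = pi * d^2 / 4 = pi * 30^2 / 4 = 706.8583 mm^2
V = f_v * A / 1000 = 319 * 706.8583 / 1000
= 225.4878 kN

225.4878 kN


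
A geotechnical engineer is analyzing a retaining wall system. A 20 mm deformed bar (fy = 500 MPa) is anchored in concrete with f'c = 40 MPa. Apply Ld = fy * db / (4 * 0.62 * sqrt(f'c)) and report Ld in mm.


Ld = (fy * db) / (4 * 0.62 * sqrt(f'c))
= (500 * 20) / (4 * 0.62 * sqrt(40))
= 10000 / 15.6849
= 637.56 mm

637.56 mm


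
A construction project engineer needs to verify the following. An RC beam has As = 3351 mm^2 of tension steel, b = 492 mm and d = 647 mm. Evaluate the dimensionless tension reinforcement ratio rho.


rho = As / (b * d)
= 3351 / (492 * 647)
= 3351 / 318324
= 0.010527 (dimensionless)

0.010527 (dimensionless)


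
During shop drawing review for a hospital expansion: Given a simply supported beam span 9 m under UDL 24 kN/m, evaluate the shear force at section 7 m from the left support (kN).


R_A = w * L / 2 = 24 * 9 / 2 = 108.0 kN
V(x) = R_A - w * x = 108.0 - 24 * 7
= -60.0 kN

-60.0 kN


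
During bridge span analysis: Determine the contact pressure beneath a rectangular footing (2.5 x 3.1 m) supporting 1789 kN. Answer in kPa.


A = 2.5 * 3.1 = 7.75 m^2
q = P / A = 1789 / 7.75
= 230.8387 kPa

230.8387 kPa


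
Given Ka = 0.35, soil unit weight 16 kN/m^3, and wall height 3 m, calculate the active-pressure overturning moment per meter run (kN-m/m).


Pa = 0.5 * Ka * gamma * H^2
= 0.5 * 0.35 * 16 * 3^2
= 25.2 kN/m
Arm = H / 3 = 3 / 3 = 1.0 m
Mo = Pa * arm = Pa * H / 3 = 25.2 * 3 / 3 = 25.2 kN-m/m

25.2 kN-m/m


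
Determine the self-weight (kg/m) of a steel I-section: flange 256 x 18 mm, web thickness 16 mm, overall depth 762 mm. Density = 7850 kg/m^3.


A_flanges = 2 * 256 * 18 = 9216 mm^2
A_web = (762 - 2 * 18) * 16 = 11616 mm^2
A_total = 9216 + 11616 = 20832 mm^2 = 0.020832 m^2
Weight = rho * A = 7850 * 0.020832 = 163.5312 kg/m

163.5312 kg/m


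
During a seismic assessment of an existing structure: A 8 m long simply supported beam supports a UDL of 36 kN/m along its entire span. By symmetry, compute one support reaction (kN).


Total load = w * L = 36 * 8 = 288 kN
By symmetry, each reaction R = total / 2 = 288 / 2 = 144.0 kN

144.0 kN


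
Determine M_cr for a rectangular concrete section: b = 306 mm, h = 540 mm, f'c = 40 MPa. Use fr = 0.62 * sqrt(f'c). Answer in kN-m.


fr = 0.62 * sqrt(40) = 0.62 * 6.3246 = 3.9212 MPa
I = 306 * 540^3 / 12 = 4015332000.0 mm^4
y_t = 270.0 mm
M_cr = fr * I / y_t = 3.9212 * 4015332000.0 / 270.0 N-mm
= 58.3149 kN-m

58.3149 kN-m


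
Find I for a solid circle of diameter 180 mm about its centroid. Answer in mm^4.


r = d / 2 = 180 / 2 = 90.0 mm
I = pi * r^4 / 4 = pi * 90.0^4 / 4
= 51529973.5 mm^4

51529973.5 mm^4


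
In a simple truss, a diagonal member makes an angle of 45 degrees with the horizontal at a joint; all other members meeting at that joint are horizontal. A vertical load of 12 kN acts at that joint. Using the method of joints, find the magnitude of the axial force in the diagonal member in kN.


At the joint, only the diagonal has a vertical component, so vertical equilibrium gives:
F * sin(45) = 12
F = 12 / sin(45)
= 12 / 0.707107
= 16.97 kN

16.97 kN


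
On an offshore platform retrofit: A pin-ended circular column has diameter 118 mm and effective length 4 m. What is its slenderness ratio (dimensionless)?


Radius of gyration r = d / 4 = 118 / 4 = 29.5 mm
L_eff = 4000.0 mm
Slenderness ratio = L / r = 4000.0 / 29.5 = 135.59 (dimensionless)

135.59 (dimensionless)


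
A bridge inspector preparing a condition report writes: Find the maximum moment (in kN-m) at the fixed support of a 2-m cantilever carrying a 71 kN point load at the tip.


For a cantilever with a point load at the free end:
M_max = P * L = 71 * 2 = 142 kN-m

142 kN-m


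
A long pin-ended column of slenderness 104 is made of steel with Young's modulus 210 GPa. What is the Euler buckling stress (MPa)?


sigma_cr = pi^2 * E / lambda^2
= 9.8696 * 210000.0 / 104^2
= 9.8696 * 210000.0 / 10816
= 191.6251 MPa

191.6251 MPa


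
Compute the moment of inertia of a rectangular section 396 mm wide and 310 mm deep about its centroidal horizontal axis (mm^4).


I = b * h^3 / 12
= 396 * 310^3 / 12
= 396 * 29791000 / 12
= 983103000.0 mm^4

983103000.0 mm^4


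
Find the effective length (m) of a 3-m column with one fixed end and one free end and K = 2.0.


L_eff = K * L
= 2.0 * 3
= 6.0 m

6.0 m


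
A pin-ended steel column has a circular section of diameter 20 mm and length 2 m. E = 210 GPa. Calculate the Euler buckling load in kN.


I = pi * d^4 / 64 = 7853.98 mm^4
L = 2000.0 mm
P_cr = pi^2 * E * I / L^2
= 9.8696 * 210000.0 * 7853.98 / 2000.0^2
= 4069.57 N = 4.0696 kN

4.0696 kN


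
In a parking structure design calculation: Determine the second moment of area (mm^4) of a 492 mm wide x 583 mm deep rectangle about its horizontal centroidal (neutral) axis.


I = b * h^3 / 12
= 492 * 583^3 / 12
= 492 * 198155287 / 12
= 8124366767.0 mm^4

8124366767.0 mm^4


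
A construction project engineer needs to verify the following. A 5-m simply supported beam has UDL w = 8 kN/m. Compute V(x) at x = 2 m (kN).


R_A = w * L / 2 = 8 * 5 / 2 = 20.0 kN
V(x) = R_A - w * x = 20.0 - 8 * 2
= 4.0 kN

4.0 kN


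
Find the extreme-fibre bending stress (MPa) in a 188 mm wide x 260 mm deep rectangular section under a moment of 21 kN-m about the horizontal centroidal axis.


I = b * h^3 / 12 = 188 * 260^3 / 12 = 275357333.33 mm^4
y = h / 2 = 260 / 2 = 130.0 mm
M = 21 kN-m = 21000000.0 N-mm
sigma = M * y / I = 21000000.0 * 130.0 / 275357333.33
= 9.91 MPa

9.91 MPa


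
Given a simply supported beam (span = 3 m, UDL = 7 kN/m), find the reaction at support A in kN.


Total load = w * L = 7 * 3 = 21 kN
By symmetry, each reaction R = total / 2 = 21 / 2 = 10.5 kN

10.5 kN


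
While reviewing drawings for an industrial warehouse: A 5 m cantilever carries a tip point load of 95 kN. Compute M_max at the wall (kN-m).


For a cantilever with a point load at the free end:
M_max = P * L = 95 * 5 = 475 kN-m

475 kN-m


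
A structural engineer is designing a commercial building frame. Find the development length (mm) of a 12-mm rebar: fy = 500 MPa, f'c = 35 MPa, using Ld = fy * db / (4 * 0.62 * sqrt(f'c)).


Ld = (fy * db) / (4 * 0.62 * sqrt(f'c))
= (500 * 12) / (4 * 0.62 * sqrt(35))
= 6000 / 14.6719
= 408.95 mm

408.95 mm


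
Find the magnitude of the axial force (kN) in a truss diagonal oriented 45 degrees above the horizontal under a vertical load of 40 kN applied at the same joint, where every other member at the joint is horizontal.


At the joint, only the diagonal has a vertical component, so vertical equilibrium gives:
F * sin(45) = 40
F = 40 / sin(45)
= 40 / 0.707107
= 56.57 kN

56.57 kN


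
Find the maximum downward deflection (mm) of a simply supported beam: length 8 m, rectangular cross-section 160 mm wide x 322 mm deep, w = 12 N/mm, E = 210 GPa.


I = 160 * 322^3 / 12 = 445149973.33 mm^4
L = 8000.0 mm, w = 12 N/mm, E = 210000.0 MPa
delta = 5 * w * L^4 / (384 * E * I)
= 5 * 12 * 8000.0^4 / (384 * 210000.0 * 445149973.33)
= 6.8463 mm

6.8463 mm


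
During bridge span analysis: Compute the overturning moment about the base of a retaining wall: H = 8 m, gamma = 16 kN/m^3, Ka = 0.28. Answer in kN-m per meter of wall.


Pa = 0.5 * Ka * gamma * H^2
= 0.5 * 0.28 * 16 * 8^2
= 143.36 kN/m
Arm = H / 3 = 8 / 3 = 2.6667 m
Mo = Pa * arm = Pa * H / 3 = 143.36 * 8 / 3 = 382.2933 kN-m/m

382.2933 kN-m/m


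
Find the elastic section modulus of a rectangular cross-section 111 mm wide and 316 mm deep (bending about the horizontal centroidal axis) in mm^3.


S = b * h^2 / 6
= 111 * 316^2 / 6
= 111 * 99856 / 6
= 1847336.0 mm^3

1847336.0 mm^3


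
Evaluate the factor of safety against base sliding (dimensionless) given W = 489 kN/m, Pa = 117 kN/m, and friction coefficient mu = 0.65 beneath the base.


Resisting force = mu * W = 0.65 * 489 = 317.85 kN/m
FOS = Resisting / Driving = 317.85 / 117
= 2.7167 (dimensionless)

2.7167 (dimensionless)


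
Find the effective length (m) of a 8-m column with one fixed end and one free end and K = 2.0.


L_eff = K * L
= 2.0 * 8
= 16.0 m

16.0 m


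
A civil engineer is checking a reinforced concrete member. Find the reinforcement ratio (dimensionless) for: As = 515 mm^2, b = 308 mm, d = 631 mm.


rho = As / (b * d)
= 515 / (308 * 631)
= 515 / 194348
= 0.00265 (dimensionless)

0.00265 (dimensionless)


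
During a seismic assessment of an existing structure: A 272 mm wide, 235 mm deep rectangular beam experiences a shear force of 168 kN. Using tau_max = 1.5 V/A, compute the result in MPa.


A = b * h = 272 * 235 = 63920 mm^2
V = 168 kN = 168000.0 N
tau_max = 1.5 * V / A = 1.5 * 168000.0 / 63920
= 3.9424 MPa

3.9424 MPa


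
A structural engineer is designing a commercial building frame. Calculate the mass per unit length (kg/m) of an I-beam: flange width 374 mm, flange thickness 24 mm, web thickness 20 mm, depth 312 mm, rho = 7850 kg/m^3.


A_flanges = 2 * 374 * 24 = 17952 mm^2
A_web = (312 - 2 * 24) * 20 = 5280 mm^2
A_total = 17952 + 5280 = 23232 mm^2 = 0.023232 m^2
Weight = rho * A = 7850 * 0.023232 = 182.3712 kg/m

182.3712 kg/m


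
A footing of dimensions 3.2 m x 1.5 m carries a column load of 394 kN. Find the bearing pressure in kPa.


A = 3.2 * 1.5 = 4.8 m^2
q = P / A = 394 / 4.8
= 82.0833 kPa

82.0833 kPa


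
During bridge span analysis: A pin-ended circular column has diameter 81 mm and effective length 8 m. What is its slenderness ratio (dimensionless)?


Radius of gyration r = d / 4 = 81 / 4 = 20.25 mm
L_eff = 8000.0 mm
Slenderness ratio = L / r = 8000.0 / 20.25 = 395.06 (dimensionless)

395.06 (dimensionless)


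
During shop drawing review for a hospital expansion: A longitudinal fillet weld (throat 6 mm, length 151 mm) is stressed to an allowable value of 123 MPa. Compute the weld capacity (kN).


Strength = throat * length * allowable stress
= 6 * 151 * 123 N
= 111438 N
= 111.44 kN

111.44 kN


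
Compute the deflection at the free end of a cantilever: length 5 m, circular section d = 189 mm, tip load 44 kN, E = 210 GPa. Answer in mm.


I = pi * d^4 / 64 = pi * 189^4 / 64 = 62635004.85 mm^4
L = 5000.0 mm, P = 44000.0 N, E = 210000.0 MPa
delta = P * L^3 / (3 * E * I)
= 44000.0 * 5000.0^3 / (3 * 210000.0 * 62635004.85)
= 139.3815 mm

139.3815 mm


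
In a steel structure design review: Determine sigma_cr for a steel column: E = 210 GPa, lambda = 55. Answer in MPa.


sigma_cr = pi^2 * E / lambda^2
= 9.8696 * 210000.0 / 55^2
= 9.8696 * 210000.0 / 3025
= 685.1626 MPa

685.1626 MPa


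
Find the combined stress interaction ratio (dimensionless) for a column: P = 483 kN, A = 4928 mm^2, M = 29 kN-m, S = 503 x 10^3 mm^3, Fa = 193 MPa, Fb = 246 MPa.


f_a = P / A = 483000.0 / 4928 = 98.0114 MPa
f_b = M / S = 29000000.0 / 503000.0 = 57.6541 MPa
Ratio = f_a / Fa + f_b / Fb
= 98.0114 / 193 + 57.6541 / 246
= 0.7422 (dimensionless)

0.7422 (dimensionless)


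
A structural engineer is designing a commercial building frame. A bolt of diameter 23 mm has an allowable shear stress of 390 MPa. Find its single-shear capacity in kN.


A = pi * d^2 / 4 = pi * 23^2 / 4 = 415.4756 mm^2
V = f_v * A / 1000 = 390 * 415.4756 / 1000
= 162.0355 kN

162.0355 kN


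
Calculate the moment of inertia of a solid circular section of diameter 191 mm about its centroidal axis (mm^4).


r = d / 2 = 191 / 2 = 95.5 mm
I = pi * r^4 / 4 = pi * 95.5^4 / 4
= 65328602.47 mm^4

65328602.47 mm^4


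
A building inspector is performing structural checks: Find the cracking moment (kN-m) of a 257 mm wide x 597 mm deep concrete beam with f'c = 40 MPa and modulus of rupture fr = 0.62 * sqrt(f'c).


fr = 0.62 * sqrt(40) = 0.62 * 6.3246 = 3.9212 MPa
I = 257 * 597^3 / 12 = 4556956371.75 mm^4
y_t = 298.5 mm
M_cr = fr * I / y_t = 3.9212 * 4556956371.75 / 298.5 N-mm
= 59.8621 kN-m

59.8621 kN-m


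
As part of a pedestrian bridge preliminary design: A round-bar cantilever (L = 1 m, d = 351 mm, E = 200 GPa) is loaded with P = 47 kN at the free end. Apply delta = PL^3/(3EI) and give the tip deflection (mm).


I = pi * d^4 / 64 = pi * 351^4 / 64 = 745072208.91 mm^4
L = 1000.0 mm, P = 47000.0 N, E = 200000.0 MPa
delta = P * L^3 / (3 * E * I)
= 47000.0 * 1000.0^3 / (3 * 200000.0 * 745072208.91)
= 0.1051 mm

0.1051 mm


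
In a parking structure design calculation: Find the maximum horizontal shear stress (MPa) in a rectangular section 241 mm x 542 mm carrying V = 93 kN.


A = b * h = 241 * 542 = 130622 mm^2
V = 93 kN = 93000.0 N
tau_max = 1.5 * V / A = 1.5 * 93000.0 / 130622
= 1.068 MPa

1.068 MPa


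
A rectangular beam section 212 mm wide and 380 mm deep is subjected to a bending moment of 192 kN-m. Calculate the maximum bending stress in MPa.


I = b * h^3 / 12 = 212 * 380^3 / 12 = 969405333.33 mm^4
y = h / 2 = 380 / 2 = 190.0 mm
M = 192 kN-m = 192000000.0 N-mm
sigma = M * y / I = 192000000.0 * 190.0 / 969405333.33
= 37.63 MPa

37.63 MPa


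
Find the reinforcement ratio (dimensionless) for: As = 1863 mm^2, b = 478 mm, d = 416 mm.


rho = As / (b * d)
= 1863 / (478 * 416)
= 1863 / 198848
= 0.009369 (dimensionless)

0.009369 (dimensionless)


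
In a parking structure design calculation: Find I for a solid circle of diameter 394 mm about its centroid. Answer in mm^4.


r = d / 2 = 394 / 2 = 197.0 mm
I = pi * r^4 / 4 = pi * 197.0^4 / 4
= 1182918396.8 mm^4

1182918396.8 mm^4


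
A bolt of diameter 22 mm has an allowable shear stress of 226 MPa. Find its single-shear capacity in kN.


A = pi * d^2 / 4 = pi * 22^2 / 4 = 380.1327 mm^2
V = f_v * A / 1000 = 226 * 380.1327 / 1000
= 85.91 kN

85.91 kN


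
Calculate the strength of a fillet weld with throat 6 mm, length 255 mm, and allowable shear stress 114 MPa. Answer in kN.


Strength = throat * length * allowable stress
= 6 * 255 * 114 N
= 174420 N
= 174.42 kN

174.42 kN


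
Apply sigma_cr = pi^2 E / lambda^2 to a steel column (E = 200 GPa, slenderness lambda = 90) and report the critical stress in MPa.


sigma_cr = pi^2 * E / lambda^2
= 9.8696 * 200000.0 / 90^2
= 9.8696 * 200000.0 / 8100
= 243.6939 MPa

243.6939 MPa


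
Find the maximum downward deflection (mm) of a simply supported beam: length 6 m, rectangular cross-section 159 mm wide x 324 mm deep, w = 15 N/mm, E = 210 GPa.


I = 159 * 324^3 / 12 = 450661968.0 mm^4
L = 6000.0 mm, w = 15 N/mm, E = 210000.0 MPa
delta = 5 * w * L^4 / (384 * E * I)
= 5 * 15 * 6000.0^4 / (384 * 210000.0 * 450661968.0)
= 2.6746 mm

2.6746 mm


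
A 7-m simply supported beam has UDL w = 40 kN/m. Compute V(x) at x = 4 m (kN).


R_A = w * L / 2 = 40 * 7 / 2 = 140.0 kN
V(x) = R_A - w * x = 140.0 - 40 * 4
= -20.0 kN

-20.0 kN


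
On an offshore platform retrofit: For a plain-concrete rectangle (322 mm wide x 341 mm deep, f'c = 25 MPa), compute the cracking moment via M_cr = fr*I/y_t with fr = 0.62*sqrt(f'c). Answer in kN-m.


fr = 0.62 * sqrt(25) = 0.62 * 5.0 = 3.1 MPa
I = 322 * 341^3 / 12 = 1063990530.17 mm^4
y_t = 170.5 mm
M_cr = fr * I / y_t = 3.1 * 1063990530.17 / 170.5 N-mm
= 19.3453 kN-m

19.3453 kN-m


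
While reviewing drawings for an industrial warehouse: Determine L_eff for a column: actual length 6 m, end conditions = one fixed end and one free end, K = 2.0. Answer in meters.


L_eff = K * L
= 2.0 * 6
= 12.0 m

12.0 m


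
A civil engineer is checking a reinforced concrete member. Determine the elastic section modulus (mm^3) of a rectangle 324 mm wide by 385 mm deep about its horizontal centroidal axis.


S = b * h^2 / 6
= 324 * 385^2 / 6
= 324 * 148225 / 6
= 8004150.0 mm^3

8004150.0 mm^3


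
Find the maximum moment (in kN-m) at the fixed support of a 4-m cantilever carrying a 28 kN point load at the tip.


For a cantilever with a point load at the free end:
M_max = P * L = 28 * 4 = 112 kN-m

112 kN-m


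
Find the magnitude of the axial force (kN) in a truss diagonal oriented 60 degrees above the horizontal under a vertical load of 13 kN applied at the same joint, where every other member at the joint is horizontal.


At the joint, only the diagonal has a vertical component, so vertical equilibrium gives:
F * sin(60) = 13
F = 13 / sin(60)
= 13 / 0.866025
= 15.01 kN

15.01 kN


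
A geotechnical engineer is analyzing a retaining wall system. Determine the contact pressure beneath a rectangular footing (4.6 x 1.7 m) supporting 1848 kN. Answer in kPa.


A = 4.6 * 1.7 = 7.82 m^2
q = P / A = 1848 / 7.82
= 236.3171 kPa

236.3171 kPa


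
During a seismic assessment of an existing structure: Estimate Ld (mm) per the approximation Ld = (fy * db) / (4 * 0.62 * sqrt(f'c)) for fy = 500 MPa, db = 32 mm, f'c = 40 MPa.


Ld = (fy * db) / (4 * 0.62 * sqrt(f'c))
= (500 * 32) / (4 * 0.62 * sqrt(40))
= 16000 / 15.6849
= 1020.09 mm

1020.09 mm


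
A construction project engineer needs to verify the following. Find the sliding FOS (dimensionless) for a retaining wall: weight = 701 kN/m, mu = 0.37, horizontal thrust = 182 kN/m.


Resisting force = mu * W = 0.37 * 701 = 259.37 kN/m
FOS = Resisting / Driving = 259.37 / 182
= 1.4251 (dimensionless)

1.4251 (dimensionless)


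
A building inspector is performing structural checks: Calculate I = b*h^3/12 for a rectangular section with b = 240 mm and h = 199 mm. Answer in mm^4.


I = b * h^3 / 12
= 240 * 199^3 / 12
= 240 * 7880599 / 12
= 157611980.0 mm^4

157611980.0 mm^4


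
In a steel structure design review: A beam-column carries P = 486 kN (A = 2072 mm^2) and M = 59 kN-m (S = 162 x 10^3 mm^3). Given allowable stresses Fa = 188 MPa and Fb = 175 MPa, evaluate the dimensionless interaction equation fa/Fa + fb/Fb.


f_a = P / A = 486000.0 / 2072 = 234.556 MPa
f_b = M / S = 59000000.0 / 162000.0 = 364.1975 MPa
Ratio = f_a / Fa + f_b / Fb
= 234.556 / 188 + 364.1975 / 175
= 3.3288 (dimensionless)

3.3288 (dimensionless)


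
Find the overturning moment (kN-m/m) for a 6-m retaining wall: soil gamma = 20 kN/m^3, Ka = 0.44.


Pa = 0.5 * Ka * gamma * H^2
= 0.5 * 0.44 * 20 * 6^2
= 158.4 kN/m
Arm = H / 3 = 6 / 3 = 2.0 m
Mo = Pa * arm = Pa * H / 3 = 158.4 * 6 / 3 = 316.8 kN-m/m

316.8 kN-m/m


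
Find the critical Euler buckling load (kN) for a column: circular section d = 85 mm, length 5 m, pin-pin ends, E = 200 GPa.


I = pi * d^4 / 64 = 2562392.19 mm^4
L = 5000.0 mm
P_cr = pi^2 * E * I / L^2
= 9.8696 * 200000.0 * 2562392.19 / 5000.0^2
= 202318.38 N = 202.3184 kN

202.3184 kN


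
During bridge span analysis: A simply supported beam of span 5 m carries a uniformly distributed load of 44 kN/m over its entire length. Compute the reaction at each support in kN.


Total load = w * L = 44 * 5 = 220 kN
By symmetry, each reaction R = total / 2 = 220 / 2 = 110.0 kN

110.0 kN


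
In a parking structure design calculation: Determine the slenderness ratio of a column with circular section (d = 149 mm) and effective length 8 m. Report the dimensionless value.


Radius of gyration r = d / 4 = 149 / 4 = 37.25 mm
L_eff = 8000.0 mm
Slenderness ratio = L / r = 8000.0 / 37.25 = 214.77 (dimensionless)

214.77 (dimensionless)


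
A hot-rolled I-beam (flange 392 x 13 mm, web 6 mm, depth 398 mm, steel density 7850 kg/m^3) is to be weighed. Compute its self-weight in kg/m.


A_flanges = 2 * 392 * 13 = 10192 mm^2
A_web = (398 - 2 * 13) * 6 = 2232 mm^2
A_total = 10192 + 2232 = 12424 mm^2 = 0.012424 m^2
Weight = rho * A = 7850 * 0.012424 = 97.5284 kg/m

97.5284 kg/m


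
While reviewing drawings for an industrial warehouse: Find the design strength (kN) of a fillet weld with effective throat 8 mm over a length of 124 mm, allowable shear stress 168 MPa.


Strength = throat * length * allowable stress
= 8 * 124 * 168 N
= 166656 N
= 166.66 kN

166.66 kN


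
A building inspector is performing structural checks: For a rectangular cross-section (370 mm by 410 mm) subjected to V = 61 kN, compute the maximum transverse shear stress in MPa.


A = b * h = 370 * 410 = 151700 mm^2
V = 61 kN = 61000.0 N
tau_max = 1.5 * V / A = 1.5 * 61000.0 / 151700
= 0.6032 MPa

0.6032 MPa


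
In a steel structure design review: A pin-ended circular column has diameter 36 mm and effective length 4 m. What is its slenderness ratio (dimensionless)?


Radius of gyration r = d / 4 = 36 / 4 = 9.0 mm
L_eff = 4000.0 mm
Slenderness ratio = L / r = 4000.0 / 9.0 = 444.44 (dimensionless)

444.44 (dimensionless)


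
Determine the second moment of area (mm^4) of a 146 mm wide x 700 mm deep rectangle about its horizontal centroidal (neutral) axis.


I = b * h^3 / 12
= 146 * 700^3 / 12
= 146 * 343000000 / 12
= 4173166666.67 mm^4

4173166666.67 mm^4


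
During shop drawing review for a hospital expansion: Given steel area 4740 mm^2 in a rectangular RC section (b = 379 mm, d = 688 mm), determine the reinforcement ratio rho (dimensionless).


rho = As / (b * d)
= 4740 / (379 * 688)
= 4740 / 260752
= 0.018178 (dimensionless)

0.018178 (dimensionless)


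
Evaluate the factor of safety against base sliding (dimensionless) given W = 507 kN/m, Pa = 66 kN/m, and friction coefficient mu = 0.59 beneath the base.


Resisting force = mu * W = 0.59 * 507 = 299.13 kN/m
FOS = Resisting / Driving = 299.13 / 66
= 4.5323 (dimensionless)

4.5323 (dimensionless)


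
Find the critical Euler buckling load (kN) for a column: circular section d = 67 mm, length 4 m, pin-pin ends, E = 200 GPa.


I = pi * d^4 / 64 = 989165.84 mm^4
L = 4000.0 mm
P_cr = pi^2 * E * I / L^2
= 9.8696 * 200000.0 * 989165.84 / 4000.0^2
= 122033.44 N = 122.0334 kN

122.0334 kN


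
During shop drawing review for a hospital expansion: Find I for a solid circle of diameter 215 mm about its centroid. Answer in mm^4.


r = d / 2 = 215 / 2 = 107.5 mm
I = pi * r^4 / 4 = pi * 107.5^4 / 4
= 104887501.03 mm^4

104887501.03 mm^4


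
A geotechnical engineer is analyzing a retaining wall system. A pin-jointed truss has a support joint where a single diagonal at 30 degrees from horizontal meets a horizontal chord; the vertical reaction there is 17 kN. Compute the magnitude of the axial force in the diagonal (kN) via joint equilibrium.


At the joint, only the diagonal has a vertical component, so vertical equilibrium gives:
F * sin(30) = 17
F = 17 / sin(30)
= 17 / 0.5
= 34.0 kN

34.0 kN


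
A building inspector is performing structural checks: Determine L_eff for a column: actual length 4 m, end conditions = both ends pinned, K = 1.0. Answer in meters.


L_eff = K * L
= 1.0 * 4
= 4.0 m

4.0 m


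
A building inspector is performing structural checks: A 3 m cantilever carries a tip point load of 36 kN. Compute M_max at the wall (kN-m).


For a cantilever with a point load at the free end:
M_max = P * L = 36 * 3 = 108 kN-m

108 kN-m


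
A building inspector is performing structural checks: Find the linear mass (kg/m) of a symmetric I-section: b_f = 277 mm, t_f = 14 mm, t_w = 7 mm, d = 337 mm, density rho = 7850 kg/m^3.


A_flanges = 2 * 277 * 14 = 7756 mm^2
A_web = (337 - 2 * 14) * 7 = 2163 mm^2
A_total = 7756 + 2163 = 9919 mm^2 = 0.009919 m^2
Weight = rho * A = 7850 * 0.009919 = 77.8641 kg/m

77.8641 kg/m


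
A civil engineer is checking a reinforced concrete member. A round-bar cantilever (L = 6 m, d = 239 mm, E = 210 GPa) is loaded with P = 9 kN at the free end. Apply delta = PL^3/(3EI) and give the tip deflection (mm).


I = pi * d^4 / 64 = pi * 239^4 / 64 = 160162744.63 mm^4
L = 6000.0 mm, P = 9000.0 N, E = 210000.0 MPa
delta = P * L^3 / (3 * E * I)
= 9000.0 * 6000.0^3 / (3 * 210000.0 * 160162744.63)
= 19.2661 mm

19.2661 mm


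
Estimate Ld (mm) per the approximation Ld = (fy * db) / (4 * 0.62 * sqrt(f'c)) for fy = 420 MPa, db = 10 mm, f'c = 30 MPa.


Ld = (fy * db) / (4 * 0.62 * sqrt(f'c))
= (420 * 10) / (4 * 0.62 * sqrt(30))
= 4200 / 13.5835
= 309.2 mm

309.2 mm


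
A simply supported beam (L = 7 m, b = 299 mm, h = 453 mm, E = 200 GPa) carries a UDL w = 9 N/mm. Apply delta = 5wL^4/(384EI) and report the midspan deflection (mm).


I = 299 * 453^3 / 12 = 2316245285.25 mm^4
L = 7000.0 mm, w = 9 N/mm, E = 200000.0 MPa
delta = 5 * w * L^4 / (384 * E * I)
= 5 * 9 * 7000.0^4 / (384 * 200000.0 * 2316245285.25)
= 0.6074 mm

0.6074 mm


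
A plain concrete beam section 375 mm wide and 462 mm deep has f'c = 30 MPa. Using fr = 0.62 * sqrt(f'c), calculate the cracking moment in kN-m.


fr = 0.62 * sqrt(30) = 0.62 * 5.4772 = 3.3959 MPa
I = 375 * 462^3 / 12 = 3081597750.0 mm^4
y_t = 231.0 mm
M_cr = fr * I / y_t = 3.3959 * 3081597750.0 / 231.0 N-mm
= 45.3019 kN-m

45.3019 kN-m


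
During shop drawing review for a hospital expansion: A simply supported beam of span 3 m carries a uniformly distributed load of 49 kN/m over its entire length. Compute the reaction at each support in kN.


Total load = w * L = 49 * 3 = 147 kN
By symmetry, each reaction R = total / 2 = 147 / 2 = 73.5 kN

73.5 kN


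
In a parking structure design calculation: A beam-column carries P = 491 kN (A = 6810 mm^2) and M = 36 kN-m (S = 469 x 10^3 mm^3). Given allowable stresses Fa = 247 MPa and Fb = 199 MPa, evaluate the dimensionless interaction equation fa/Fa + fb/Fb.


f_a = P / A = 491000.0 / 6810 = 72.0999 MPa
f_b = M / S = 36000000.0 / 469000.0 = 76.7591 MPa
Ratio = f_a / Fa + f_b / Fb
= 72.0999 / 247 + 76.7591 / 199
= 0.6776 (dimensionless)

0.6776 (dimensionless)


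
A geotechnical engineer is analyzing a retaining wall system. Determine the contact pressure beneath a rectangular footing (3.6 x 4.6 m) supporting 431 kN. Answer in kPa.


A = 3.6 * 4.6 = 16.56 m^2
q = P / A = 431 / 16.56
= 26.0266 kPa

26.0266 kPa


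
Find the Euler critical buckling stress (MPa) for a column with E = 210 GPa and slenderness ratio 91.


sigma_cr = pi^2 * E / lambda^2
= 9.8696 * 210000.0 / 91^2
= 9.8696 * 210000.0 / 8281
= 250.2858 MPa

250.2858 MPa


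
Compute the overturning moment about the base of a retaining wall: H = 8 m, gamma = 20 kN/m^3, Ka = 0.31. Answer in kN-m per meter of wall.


Pa = 0.5 * Ka * gamma * H^2
= 0.5 * 0.31 * 20 * 8^2
= 198.4 kN/m
Arm = H / 3 = 8 / 3 = 2.6667 m
Mo = Pa * arm = Pa * H / 3 = 198.4 * 8 / 3 = 529.0667 kN-m/m

529.0667 kN-m/m


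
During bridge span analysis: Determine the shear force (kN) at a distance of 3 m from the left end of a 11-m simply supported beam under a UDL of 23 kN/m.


R_A = w * L / 2 = 23 * 11 / 2 = 126.5 kN
V(x) = R_A - w * x = 126.5 - 23 * 3
= 57.5 kN

57.5 kN


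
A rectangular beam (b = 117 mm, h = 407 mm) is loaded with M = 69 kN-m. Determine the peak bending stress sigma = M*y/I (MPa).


I = b * h^3 / 12 = 117 * 407^3 / 12 = 657336644.25 mm^4
y = h / 2 = 407 / 2 = 203.5 mm
M = 69 kN-m = 69000000.0 N-mm
sigma = M * y / I = 69000000.0 * 203.5 / 657336644.25
= 21.36 MPa

21.36 MPa


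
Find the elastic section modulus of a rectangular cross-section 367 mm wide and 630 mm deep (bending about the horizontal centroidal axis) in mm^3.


S = b * h^2 / 6
= 367 * 630^2 / 6
= 367 * 396900 / 6
= 24277050.0 mm^3

24277050.0 mm^3


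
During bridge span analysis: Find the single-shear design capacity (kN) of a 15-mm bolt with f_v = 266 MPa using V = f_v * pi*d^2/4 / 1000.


A = pi * d^2 / 4 = pi * 15^2 / 4 = 176.7146 mm^2
V = f_v * A / 1000 = 266 * 176.7146 / 1000
= 47.0061 kN

47.0061 kN


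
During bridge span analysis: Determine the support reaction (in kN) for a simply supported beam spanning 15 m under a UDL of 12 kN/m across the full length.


Total load = w * L = 12 * 15 = 180 kN
By symmetry, each reaction R = total / 2 = 180 / 2 = 90.0 kN

90.0 kN


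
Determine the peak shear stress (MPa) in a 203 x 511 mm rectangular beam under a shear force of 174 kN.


A = b * h = 203 * 511 = 103733 mm^2
V = 174 kN = 174000.0 N
tau_max = 1.5 * V / A = 1.5 * 174000.0 / 103733
= 2.5161 MPa

2.5161 MPa


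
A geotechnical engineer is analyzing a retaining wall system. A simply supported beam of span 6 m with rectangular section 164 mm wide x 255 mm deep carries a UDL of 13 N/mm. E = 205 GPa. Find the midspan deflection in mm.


I = 164 * 255^3 / 12 = 226612125.0 mm^4
L = 6000.0 mm, w = 13 N/mm, E = 205000.0 MPa
delta = 5 * w * L^4 / (384 * E * I)
= 5 * 13 * 6000.0^4 / (384 * 205000.0 * 226612125.0)
= 4.7223 mm

4.7223 mm


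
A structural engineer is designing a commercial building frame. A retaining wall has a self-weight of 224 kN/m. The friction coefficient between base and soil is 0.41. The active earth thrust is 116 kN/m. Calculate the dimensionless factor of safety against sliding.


Resisting force = mu * W = 0.41 * 224 = 91.84 kN/m
FOS = Resisting / Driving = 91.84 / 116
= 0.7917 (dimensionless)

0.7917 (dimensionless)


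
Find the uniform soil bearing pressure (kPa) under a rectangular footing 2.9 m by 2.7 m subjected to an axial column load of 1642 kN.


A = 2.9 * 2.7 = 7.83 m^2
q = P / A = 1642 / 7.83
= 209.7063 kPa

209.7063 kPa


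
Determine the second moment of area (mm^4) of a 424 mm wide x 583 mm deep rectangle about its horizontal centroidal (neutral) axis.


I = b * h^3 / 12
= 424 * 583^3 / 12
= 424 * 198155287 / 12
= 7001486807.33 mm^4

7001486807.33 mm^4


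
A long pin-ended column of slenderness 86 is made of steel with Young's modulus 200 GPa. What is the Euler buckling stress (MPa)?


sigma_cr = pi^2 * E / lambda^2
= 9.8696 * 200000.0 / 86^2
= 9.8696 * 200000.0 / 7396
= 266.8903 MPa

266.8903 MPa


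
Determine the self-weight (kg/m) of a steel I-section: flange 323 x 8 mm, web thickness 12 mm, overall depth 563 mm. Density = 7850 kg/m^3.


A_flanges = 2 * 323 * 8 = 5168 mm^2
A_web = (563 - 2 * 8) * 12 = 6564 mm^2
A_total = 5168 + 6564 = 11732 mm^2 = 0.011732 m^2
Weight = rho * A = 7850 * 0.011732 = 92.0962 kg/m

92.0962 kg/m


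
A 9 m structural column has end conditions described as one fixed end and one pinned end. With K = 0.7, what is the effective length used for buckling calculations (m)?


L_eff = K * L
= 0.7 * 9
= 6.3 m

6.3 m


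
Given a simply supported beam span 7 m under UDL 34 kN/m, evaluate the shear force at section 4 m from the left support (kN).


R_A = w * L / 2 = 34 * 7 / 2 = 119.0 kN
V(x) = R_A - w * x = 119.0 - 34 * 4
= -17.0 kN

-17.0 kN


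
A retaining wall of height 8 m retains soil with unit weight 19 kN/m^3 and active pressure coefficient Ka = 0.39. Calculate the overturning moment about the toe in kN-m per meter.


Pa = 0.5 * Ka * gamma * H^2
= 0.5 * 0.39 * 19 * 8^2
= 237.12 kN/m
Arm = H / 3 = 8 / 3 = 2.6667 m
Mo = Pa * arm = Pa * H / 3 = 237.12 * 8 / 3 = 632.32 kN-m/m

632.32 kN-m/m


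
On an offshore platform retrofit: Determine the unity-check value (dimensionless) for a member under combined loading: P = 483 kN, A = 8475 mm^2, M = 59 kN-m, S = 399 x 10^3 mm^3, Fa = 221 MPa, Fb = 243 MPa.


f_a = P / A = 483000.0 / 8475 = 56.9912 MPa
f_b = M / S = 59000000.0 / 399000.0 = 147.8697 MPa
Ratio = f_a / Fa + f_b / Fb
= 56.9912 / 221 + 147.8697 / 243
= 0.8664 (dimensionless)

0.8664 (dimensionless)


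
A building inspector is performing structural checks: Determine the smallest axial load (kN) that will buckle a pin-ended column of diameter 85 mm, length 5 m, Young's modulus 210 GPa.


I = pi * d^4 / 64 = 2562392.19 mm^4
L = 5000.0 mm
P_cr = pi^2 * E * I / L^2
= 9.8696 * 210000.0 * 2562392.19 / 5000.0^2
= 212434.3 N = 212.4343 kN

212.4343 kN


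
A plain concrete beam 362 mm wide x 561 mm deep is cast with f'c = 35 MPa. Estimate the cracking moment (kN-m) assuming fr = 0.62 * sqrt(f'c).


fr = 0.62 * sqrt(35) = 0.62 * 5.9161 = 3.668 MPa
I = 362 * 561^3 / 12 = 5326180843.5 mm^4
y_t = 280.5 mm
M_cr = fr * I / y_t = 3.668 * 5326180843.5 / 280.5 N-mm
= 69.648 kN-m

69.648 kN-m


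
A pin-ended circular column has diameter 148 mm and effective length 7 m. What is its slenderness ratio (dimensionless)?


Radius of gyration r = d / 4 = 148 / 4 = 37.0 mm
L_eff = 7000.0 mm
Slenderness ratio = L / r = 7000.0 / 37.0 = 189.19 (dimensionless)

189.19 (dimensionless)


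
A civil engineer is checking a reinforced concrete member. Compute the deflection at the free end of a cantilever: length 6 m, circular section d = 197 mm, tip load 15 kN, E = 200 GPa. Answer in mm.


I = pi * d^4 / 64 = pi * 197^4 / 64 = 73932399.8 mm^4
L = 6000.0 mm, P = 15000.0 N, E = 200000.0 MPa
delta = P * L^3 / (3 * E * I)
= 15000.0 * 6000.0^3 / (3 * 200000.0 * 73932399.8)
= 73.0397 mm

73.0397 mm


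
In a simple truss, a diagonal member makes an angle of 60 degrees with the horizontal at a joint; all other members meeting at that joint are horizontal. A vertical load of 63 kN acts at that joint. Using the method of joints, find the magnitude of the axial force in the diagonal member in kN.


At the joint, only the diagonal has a vertical component, so vertical equilibrium gives:
F * sin(60) = 63
F = 63 / sin(60)
= 63 / 0.866025
= 72.75 kN

72.75 kN


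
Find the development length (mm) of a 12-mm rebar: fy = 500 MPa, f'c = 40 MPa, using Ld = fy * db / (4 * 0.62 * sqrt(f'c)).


Ld = (fy * db) / (4 * 0.62 * sqrt(f'c))
= (500 * 12) / (4 * 0.62 * sqrt(40))
= 6000 / 15.6849
= 382.53 mm

382.53 mm


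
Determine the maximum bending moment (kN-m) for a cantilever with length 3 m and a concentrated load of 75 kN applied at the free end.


For a cantilever with a point load at the free end:
M_max = P * L = 75 * 3 = 225 kN-m

225 kN-m


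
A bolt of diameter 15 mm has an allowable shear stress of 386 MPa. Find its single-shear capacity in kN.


A = pi * d^2 / 4 = pi * 15^2 / 4 = 176.7146 mm^2
V = f_v * A / 1000 = 386 * 176.7146 / 1000
= 68.2118 kN

68.2118 kN


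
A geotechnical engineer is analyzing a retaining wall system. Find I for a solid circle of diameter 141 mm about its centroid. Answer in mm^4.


r = d / 2 = 141 / 2 = 70.5 mm
I = pi * r^4 / 4 = pi * 70.5^4 / 4
= 19401993.26 mm^4

19401993.26 mm^4


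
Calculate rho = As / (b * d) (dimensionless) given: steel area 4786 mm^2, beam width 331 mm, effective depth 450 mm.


rho = As / (b * d)
= 4786 / (331 * 450)
= 4786 / 148950
= 0.032132 (dimensionless)

0.032132 (dimensionless)


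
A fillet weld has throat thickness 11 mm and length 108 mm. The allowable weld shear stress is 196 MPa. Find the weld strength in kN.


Strength = throat * length * allowable stress
= 11 * 108 * 196 N
= 232848 N
= 232.85 kN

232.85 kN


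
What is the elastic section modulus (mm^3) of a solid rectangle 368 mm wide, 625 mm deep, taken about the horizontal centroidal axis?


S = b * h^2 / 6
= 368 * 625^2 / 6
= 368 * 390625 / 6
= 23958333.33 mm^3

23958333.33 mm^3


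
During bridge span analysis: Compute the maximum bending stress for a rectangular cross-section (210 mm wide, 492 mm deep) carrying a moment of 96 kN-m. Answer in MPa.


I = b * h^3 / 12 = 210 * 492^3 / 12 = 2084171040.0 mm^4
y = h / 2 = 492 / 2 = 246.0 mm
M = 96 kN-m = 96000000.0 N-mm
sigma = M * y / I = 96000000.0 * 246.0 / 2084171040.0
= 11.33 MPa

11.33 MPa


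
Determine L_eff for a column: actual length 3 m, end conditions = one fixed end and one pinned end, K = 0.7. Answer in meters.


L_eff = K * L
= 0.7 * 3
= 2.1 m

2.1 m


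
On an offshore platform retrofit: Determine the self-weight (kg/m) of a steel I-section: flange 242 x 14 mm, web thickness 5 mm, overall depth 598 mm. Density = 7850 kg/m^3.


A_flanges = 2 * 242 * 14 = 6776 mm^2
A_web = (598 - 2 * 14) * 5 = 2850 mm^2
A_total = 6776 + 2850 = 9626 mm^2 = 0.009626 m^2
Weight = rho * A = 7850 * 0.009626 = 75.5641 kg/m

75.5641 kg/m


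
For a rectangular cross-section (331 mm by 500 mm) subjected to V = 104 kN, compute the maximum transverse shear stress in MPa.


A = b * h = 331 * 500 = 165500 mm^2
V = 104 kN = 104000.0 N
tau_max = 1.5 * V / A = 1.5 * 104000.0 / 165500
= 0.9426 MPa

0.9426 MPa


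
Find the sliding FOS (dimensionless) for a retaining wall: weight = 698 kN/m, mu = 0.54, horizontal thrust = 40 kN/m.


Resisting force = mu * W = 0.54 * 698 = 376.92 kN/m
FOS = Resisting / Driving = 376.92 / 40
= 9.423 (dimensionless)

9.423 (dimensionless)


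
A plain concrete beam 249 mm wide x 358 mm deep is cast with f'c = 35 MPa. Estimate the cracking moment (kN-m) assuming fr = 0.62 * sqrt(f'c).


fr = 0.62 * sqrt(35) = 0.62 * 5.9161 = 3.668 MPa
I = 249 * 358^3 / 12 = 952066274.0 mm^4
y_t = 179.0 mm
M_cr = fr * I / y_t = 3.668 * 952066274.0 / 179.0 N-mm
= 19.5092 kN-m

19.5092 kN-m


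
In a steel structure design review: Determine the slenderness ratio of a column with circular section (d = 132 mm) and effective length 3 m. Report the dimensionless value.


Radius of gyration r = d / 4 = 132 / 4 = 33.0 mm
L_eff = 3000.0 mm
Slenderness ratio = L / r = 3000.0 / 33.0 = 90.91 (dimensionless)

90.91 (dimensionless)


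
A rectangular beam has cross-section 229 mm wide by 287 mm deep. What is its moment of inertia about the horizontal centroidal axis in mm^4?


I = b * h^3 / 12
= 229 * 287^3 / 12
= 229 * 23639903 / 12
= 451128148.92 mm^4

451128148.92 mm^4


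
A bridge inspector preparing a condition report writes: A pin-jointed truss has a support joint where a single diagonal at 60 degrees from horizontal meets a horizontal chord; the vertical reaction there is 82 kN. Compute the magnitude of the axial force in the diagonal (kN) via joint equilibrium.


At the joint, only the diagonal has a vertical component, so vertical equilibrium gives:
F * sin(60) = 82
F = 82 / sin(60)
= 82 / 0.866025
= 94.69 kN

94.69 kN


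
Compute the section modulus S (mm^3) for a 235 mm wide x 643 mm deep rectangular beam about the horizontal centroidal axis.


S = b * h^2 / 6
= 235 * 643^2 / 6
= 235 * 413449 / 6
= 16193419.17 mm^3

16193419.17 mm^3


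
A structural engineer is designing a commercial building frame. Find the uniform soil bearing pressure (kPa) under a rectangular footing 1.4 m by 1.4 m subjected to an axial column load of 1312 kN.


A = 1.4 * 1.4 = 1.96 m^2
q = P / A = 1312 / 1.96
= 669.3878 kPa

669.3878 kPa


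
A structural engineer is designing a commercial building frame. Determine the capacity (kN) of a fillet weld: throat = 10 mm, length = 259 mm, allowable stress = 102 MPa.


Strength = throat * length * allowable stress
= 10 * 259 * 102 N
= 264180 N
= 264.18 kN

264.18 kN


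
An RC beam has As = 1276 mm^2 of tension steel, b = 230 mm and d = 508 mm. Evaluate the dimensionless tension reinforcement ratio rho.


rho = As / (b * d)
= 1276 / (230 * 508)
= 1276 / 116840
= 0.010921 (dimensionless)

0.010921 (dimensionless)
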